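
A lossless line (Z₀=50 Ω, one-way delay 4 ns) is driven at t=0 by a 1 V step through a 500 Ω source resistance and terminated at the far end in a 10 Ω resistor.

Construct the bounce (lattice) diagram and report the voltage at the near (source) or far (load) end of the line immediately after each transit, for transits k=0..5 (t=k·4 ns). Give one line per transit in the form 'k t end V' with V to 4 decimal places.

0 0 source 0.0909
1 4 load 0.0303
2 8 source -0.0193
3 12 load 0.0138
4 16 source 0.0408
5 20 load 0.0228

Γ_L=-0.666667, Γ_S=0.818182; launch V₁=1·50/550=0.090909
k=0 src: V=0.0909
k=1 load: inc=0.090909, refl=0.090909·-0.666667=-0.0606; V=0.000000+0.090909+-0.060606=0.0303
k=2 src: inc=-0.060606, refl=-0.060606·0.818182=-0.0496; V=0.090909+-0.060606+-0.049587=-0.0193
k=3 load: inc=-0.049587, refl=-0.049587·-0.666667=0.0331; V=0.030303+-0.049587+0.033058=0.0138
k=4 src: inc=0.033058, refl=0.033058·0.818182=0.0270; V=-0.019284+0.033058+0.027047=0.0408
k=5 load: inc=0.027047, refl=0.027047·-0.666667=-0.0180; V=0.013774+0.027047+-0.018032=0.0228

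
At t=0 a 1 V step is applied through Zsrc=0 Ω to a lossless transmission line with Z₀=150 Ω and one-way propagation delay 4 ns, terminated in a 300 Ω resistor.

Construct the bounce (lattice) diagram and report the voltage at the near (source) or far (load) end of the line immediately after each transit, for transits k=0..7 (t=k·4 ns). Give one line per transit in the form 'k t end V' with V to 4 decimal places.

0 0 source 1.0000
1 4 load 1.3333
2 8 source 1.0000
3 12 load 0.8889
4 16 source 1.0000
5 20 load 1.0370
6 24 source 1.0000
7 28 load 0.9877

Γ_L=0.333333, Γ_S=-1.000000; launch V₁=1·150/150=1.000000
k=0 src: V=1.0000
k=1 load: inc=1.000000, refl=1.000000·0.333333=0.3333; V=0.000000+1.000000+0.333333=1.3333
k=2 src: inc=0.333333, refl=0.333333·-1.000000=-0.3333; V=1.000000+0.333333+-0.333333=1.0000
k=3 load: inc=-0.333333, refl=-0.333333·0.333333=-0.1111; V=1.333333+-0.333333+-0.111111=0.8889
k=4 src: inc=-0.111111, refl=-0.111111·-1.000000=0.1111; V=1.000000+-0.111111+0.111111=1.0000
k=5 load: inc=0.111111, refl=0.111111·0.333333=0.0370; V=0.888889+0.111111+0.037037=1.0370
k=6 src: inc=0.037037, refl=0.037037·-1.000000=-0.0370; V=1.000000+0.037037+-0.037037=1.0000
k=7 load: inc=-0.037037, refl=-0.037037·0.333333=-0.0123; V=1.037037+-0.037037+-0.012346=0.9877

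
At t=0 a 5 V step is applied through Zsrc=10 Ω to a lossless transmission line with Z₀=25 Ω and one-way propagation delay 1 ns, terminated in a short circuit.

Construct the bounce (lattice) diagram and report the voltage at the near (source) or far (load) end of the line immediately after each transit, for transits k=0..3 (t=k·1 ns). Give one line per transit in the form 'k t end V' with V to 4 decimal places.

Γ_L=-1.000000, Γ_S=-0.428571; launch V₁=5·25/35=3.571429
k=0 src: V=3.5714
k=1 load: inc=3.571429, refl=3.571429·-1.000000=-3.5714; V=0.000000+3.571429+-3.571429=0.0000
k=2 src: inc=-3.571429, refl=-3.571429·-0.428571=1.5306; V=3.571429+-3.571429+1.530612=1.5306
k=3 load: inc=1.530612, refl=1.530612·-1.000000=-1.5306; V=0.000000+1.530612+-1.530612=0.0000

0 0 source 3.5714
1 1 load 0.0000
2 2 source 1.5306
3 3 load 0.0000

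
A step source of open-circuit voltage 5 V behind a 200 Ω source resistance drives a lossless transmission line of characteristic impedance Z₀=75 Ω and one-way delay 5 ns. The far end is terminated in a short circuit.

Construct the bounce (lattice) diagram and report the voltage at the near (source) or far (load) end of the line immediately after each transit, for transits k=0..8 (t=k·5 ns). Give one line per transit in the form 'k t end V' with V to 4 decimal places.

0 0 source 1.3636
1 5 load 0.0000
2 10 source -0.6198
3 15 load 0.0000
4 20 source 0.2817
5 25 load 0.0000
6 30 source -0.1281
7 35 load 0.0000
8 40 source 0.0582

Γ_L=-1.000000, Γ_S=0.454545; launch V₁=5·75/275=1.363636
k=0 src: V=1.3636
k=1 load: inc=1.363636, refl=1.363636·-1.000000=-1.3636; V=0.000000+1.363636+-1.363636=0.0000
k=2 src: inc=-1.363636, refl=-1.363636·0.454545=-0.6198; V=1.363636+-1.363636+-0.619835=-0.6198
k=3 load: inc=-0.619835, refl=-0.619835·-1.000000=0.6198; V=0.000000+-0.619835+0.619835=0.0000
k=4 src: inc=0.619835, refl=0.619835·0.454545=0.2817; V=-0.619835+0.619835+0.281743=0.2817
k=5 load: inc=0.281743, refl=0.281743·-1.000000=-0.2817; V=0.000000+0.281743+-0.281743=0.0000
k=6 src: inc=-0.281743, refl=-0.281743·0.454545=-0.1281; V=0.281743+-0.281743+-0.128065=-0.1281
k=7 load: inc=-0.128065, refl=-0.128065·-1.000000=0.1281; V=0.000000+-0.128065+0.128065=0.0000
k=8 src: inc=0.128065, refl=0.128065·0.454545=0.0582; V=-0.128065+0.128065+0.058211=0.0582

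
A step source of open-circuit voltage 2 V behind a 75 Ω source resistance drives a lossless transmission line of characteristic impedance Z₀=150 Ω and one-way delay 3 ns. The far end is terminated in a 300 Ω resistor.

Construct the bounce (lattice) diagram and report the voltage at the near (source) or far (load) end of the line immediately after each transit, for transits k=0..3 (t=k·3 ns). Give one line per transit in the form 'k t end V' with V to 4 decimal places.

Γ_L=0.333333, Γ_S=-0.333333; launch V₁=2·150/225=1.333333
k=0 src: V=1.3333
k=1 load: inc=1.333333, refl=1.333333·0.333333=0.4444; V=0.000000+1.333333+0.444444=1.7778
k=2 src: inc=0.444444, refl=0.444444·-0.333333=-0.1481; V=1.333333+0.444444+-0.148148=1.6296
k=3 load: inc=-0.148148, refl=-0.148148·0.333333=-0.0494; V=1.777778+-0.148148+-0.049383=1.5802

0 0 source 1.3333
1 3 load 1.7778
2 6 source 1.6296
3 9 load 1.5802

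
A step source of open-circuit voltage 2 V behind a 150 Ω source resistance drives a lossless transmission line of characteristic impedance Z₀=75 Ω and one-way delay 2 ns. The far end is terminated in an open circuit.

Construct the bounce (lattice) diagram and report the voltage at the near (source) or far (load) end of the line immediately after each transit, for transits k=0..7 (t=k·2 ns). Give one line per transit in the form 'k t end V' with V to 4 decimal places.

Γ_L=1.000000, Γ_S=0.333333; launch V₁=2·75/225=0.666667
k=0 src: V=0.6667
k=1 load: inc=0.666667, refl=0.666667·1.000000=0.6667; V=0.000000+0.666667+0.666667=1.3333
k=2 src: inc=0.666667, refl=0.666667·0.333333=0.2222; V=0.666667+0.666667+0.222222=1.5556
k=3 load: inc=0.222222, refl=0.222222·1.000000=0.2222; V=1.333333+0.222222+0.222222=1.7778
k=4 src: inc=0.222222, refl=0.222222·0.333333=0.0741; V=1.555556+0.222222+0.074074=1.8519
k=5 load: inc=0.074074, refl=0.074074·1.000000=0.0741; V=1.777778+0.074074+0.074074=1.9259
k=6 src: inc=0.074074, refl=0.074074·0.333333=0.0247; V=1.851852+0.074074+0.024691=1.9506
k=7 load: inc=0.024691, refl=0.024691·1.000000=0.0247; V=1.925926+0.024691+0.024691=1.9753

0 0 source 0.6667
1 2 load 1.3333
2 4 source 1.5556
3 6 load 1.7778
4 8 source 1.8519
5 10 load 1.9259
6 12 source 1.9506
7 14 load 1.9753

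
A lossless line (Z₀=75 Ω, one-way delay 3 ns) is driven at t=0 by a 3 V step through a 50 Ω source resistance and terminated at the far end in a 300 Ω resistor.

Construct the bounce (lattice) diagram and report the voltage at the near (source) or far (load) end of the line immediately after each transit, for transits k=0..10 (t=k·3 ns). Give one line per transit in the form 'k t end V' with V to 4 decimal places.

Γ_L=0.600000, Γ_S=-0.200000; launch V₁=3·75/125=1.800000
k=0 src: V=1.8000
k=1 load: inc=1.800000, refl=1.800000·0.600000=1.0800; V=0.000000+1.800000+1.080000=2.8800
k=2 src: inc=1.080000, refl=1.080000·-0.200000=-0.2160; V=1.800000+1.080000+-0.216000=2.6640
k=3 load: inc=-0.216000, refl=-0.216000·0.600000=-0.1296; V=2.880000+-0.216000+-0.129600=2.5344
k=4 src: inc=-0.129600, refl=-0.129600·-0.200000=0.0259; V=2.664000+-0.129600+0.025920=2.5603
k=5 load: inc=0.025920, refl=0.025920·0.600000=0.0156; V=2.534400+0.025920+0.015552=2.5759
k=6 src: inc=0.015552, refl=0.015552·-0.200000=-0.0031; V=2.560320+0.015552+-0.003110=2.5728
k=7 load: inc=-0.003110, refl=-0.003110·0.600000=-0.0019; V=2.575872+-0.003110+-0.001866=2.5709
k=8 src: inc=-0.001866, refl=-0.001866·-0.200000=0.0004; V=2.572762+-0.001866+0.000373=2.5713
k=9 load: inc=0.000373, refl=0.000373·0.600000=0.0002; V=2.570895+0.000373+0.000224=2.5715
k=10 src: inc=0.000224, refl=0.000224·-0.200000=-0.0000; V=2.571269+0.000224+-0.000045=2.5714

0 0 source 1.8000
1 3 load 2.8800
2 6 source 2.6640
3 9 load 2.5344
4 12 source 2.5603
5 15 load 2.5759
6 18 source 2.5728
7 21 load 2.5709
8 24 source 2.5713
9 27 load 2.5715
10 30 source 2.5714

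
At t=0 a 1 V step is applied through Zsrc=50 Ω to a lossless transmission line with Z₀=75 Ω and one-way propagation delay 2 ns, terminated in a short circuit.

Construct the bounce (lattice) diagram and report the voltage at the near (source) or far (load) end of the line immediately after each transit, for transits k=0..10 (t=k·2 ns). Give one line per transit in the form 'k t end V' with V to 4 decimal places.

0 0 source 0.6000
1 2 load 0.0000
2 4 source 0.1200
3 6 load 0.0000
4 8 source 0.0240
5 10 load 0.0000
6 12 source 0.0048
7 14 load 0.0000
8 16 source 0.0010
9 18 load 0.0000
10 20 source 0.0002

Γ_L=-1.000000, Γ_S=-0.200000; launch V₁=1·75/125=0.600000
k=0 src: V=0.6000
k=1 load: inc=0.600000, refl=0.600000·-1.000000=-0.6000; V=0.000000+0.600000+-0.600000=0.0000
k=2 src: inc=-0.600000, refl=-0.600000·-0.200000=0.1200; V=0.600000+-0.600000+0.120000=0.1200
k=3 load: inc=0.120000, refl=0.120000·-1.000000=-0.1200; V=0.000000+0.120000+-0.120000=0.0000
k=4 src: inc=-0.120000, refl=-0.120000·-0.200000=0.0240; V=0.120000+-0.120000+0.024000=0.0240
k=5 load: inc=0.024000, refl=0.024000·-1.000000=-0.0240; V=0.000000+0.024000+-0.024000=0.0000
k=6 src: inc=-0.024000, refl=-0.024000·-0.200000=0.0048; V=0.024000+-0.024000+0.004800=0.0048
k=7 load: inc=0.004800, refl=0.004800·-1.000000=-0.0048; V=0.000000+0.004800+-0.004800=0.0000
k=8 src: inc=-0.004800, refl=-0.004800·-0.200000=0.0010; V=0.004800+-0.004800+0.000960=0.0010
k=9 load: inc=0.000960, refl=0.000960·-1.000000=-0.0010; V=0.000000+0.000960+-0.000960=0.0000
k=10 src: inc=-0.000960, refl=-0.000960·-0.200000=0.0002; V=0.000960+-0.000960+0.000192=0.0002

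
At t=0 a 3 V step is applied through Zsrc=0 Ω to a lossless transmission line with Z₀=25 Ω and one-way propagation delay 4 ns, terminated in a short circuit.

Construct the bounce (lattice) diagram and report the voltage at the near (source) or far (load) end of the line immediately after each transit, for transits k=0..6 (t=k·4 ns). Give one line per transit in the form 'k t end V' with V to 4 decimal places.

0 0 source 3.0000
1 4 load 0.0000
2 8 source 3.0000
3 12 load 0.0000
4 16 source 3.0000
5 20 load 0.0000
6 24 source 3.0000

Γ_L=-1.000000, Γ_S=-1.000000; launch V₁=3·25/25=3.000000
k=0 src: V=3.0000
k=1 load: inc=3.000000, refl=3.000000·-1.000000=-3.0000; V=0.000000+3.000000+-3.000000=0.0000
k=2 src: inc=-3.000000, refl=-3.000000·-1.000000=3.0000; V=3.000000+-3.000000+3.000000=3.0000
k=3 load: inc=3.000000, refl=3.000000·-1.000000=-3.0000; V=0.000000+3.000000+-3.000000=0.0000
k=4 src: inc=-3.000000, refl=-3.000000·-1.000000=3.0000; V=3.000000+-3.000000+3.000000=3.0000
k=5 load: inc=3.000000, refl=3.000000·-1.000000=-3.0000; V=0.000000+3.000000+-3.000000=0.0000
k=6 src: inc=-3.000000, refl=-3.000000·-1.000000=3.0000; V=3.000000+-3.000000+3.000000=3.0000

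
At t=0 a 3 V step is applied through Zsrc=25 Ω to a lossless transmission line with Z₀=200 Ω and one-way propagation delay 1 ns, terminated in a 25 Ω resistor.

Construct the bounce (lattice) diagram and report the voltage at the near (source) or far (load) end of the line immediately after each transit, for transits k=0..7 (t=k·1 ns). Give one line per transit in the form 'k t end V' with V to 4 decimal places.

0 0 source 2.6667
1 1 load 0.5926
2 2 source 2.2058
3 3 load 0.9511
4 4 source 1.9269
5 5 load 1.1679
6 6 source 1.7583
7 7 load 1.2991

Γ_L=-0.777778, Γ_S=-0.777778; launch V₁=3·200/225=2.666667
k=0 src: V=2.6667
k=1 load: inc=2.666667, refl=2.666667·-0.777778=-2.0741; V=0.000000+2.666667+-2.074074=0.5926
k=2 src: inc=-2.074074, refl=-2.074074·-0.777778=1.6132; V=2.666667+-2.074074+1.613169=2.2058
k=3 load: inc=1.613169, refl=1.613169·-0.777778=-1.2547; V=0.592593+1.613169+-1.254687=0.9511
k=4 src: inc=-1.254687, refl=-1.254687·-0.777778=0.9759; V=2.205761+-1.254687+0.975867=1.9269
k=5 load: inc=0.975867, refl=0.975867·-0.777778=-0.7590; V=0.951075+0.975867+-0.759008=1.1679
k=6 src: inc=-0.759008, refl=-0.759008·-0.777778=0.5903; V=1.926942+-0.759008+0.590340=1.7583
k=7 load: inc=0.590340, refl=0.590340·-0.777778=-0.4592; V=1.167934+0.590340+-0.459153=1.2991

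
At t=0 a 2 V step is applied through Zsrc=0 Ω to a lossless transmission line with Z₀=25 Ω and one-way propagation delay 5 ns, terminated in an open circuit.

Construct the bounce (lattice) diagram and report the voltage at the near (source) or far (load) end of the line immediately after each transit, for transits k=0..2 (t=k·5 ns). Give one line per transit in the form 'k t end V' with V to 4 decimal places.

0 0 source 2.0000
1 5 load 4.0000
2 10 source 2.0000

Γ_L=1.000000, Γ_S=-1.000000; launch V₁=2·25/25=2.000000
k=0 src: V=2.0000
k=1 load: inc=2.000000, refl=2.000000·1.000000=2.0000; V=0.000000+2.000000+2.000000=4.0000
k=2 src: inc=2.000000, refl=2.000000·-1.000000=-2.0000; V=2.000000+2.000000+-2.000000=2.0000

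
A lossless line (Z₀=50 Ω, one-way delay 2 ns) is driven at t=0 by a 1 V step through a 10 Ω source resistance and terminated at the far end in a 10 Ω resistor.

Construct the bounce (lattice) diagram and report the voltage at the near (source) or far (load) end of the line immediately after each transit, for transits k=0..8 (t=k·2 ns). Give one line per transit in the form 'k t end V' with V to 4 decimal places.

Γ_L=-0.666667, Γ_S=-0.666667; launch V₁=1·50/60=0.833333
k=0 src: V=0.8333
k=1 load: inc=0.833333, refl=0.833333·-0.666667=-0.5556; V=0.000000+0.833333+-0.555556=0.2778
k=2 src: inc=-0.555556, refl=-0.555556·-0.666667=0.3704; V=0.833333+-0.555556+0.370370=0.6481
k=3 load: inc=0.370370, refl=0.370370·-0.666667=-0.2469; V=0.277778+0.370370+-0.246914=0.4012
k=4 src: inc=-0.246914, refl=-0.246914·-0.666667=0.1646; V=0.648148+-0.246914+0.164609=0.5658
k=5 load: inc=0.164609, refl=0.164609·-0.666667=-0.1097; V=0.401235+0.164609+-0.109739=0.4561
k=6 src: inc=-0.109739, refl=-0.109739·-0.666667=0.0732; V=0.565844+-0.109739+0.073160=0.5293
k=7 load: inc=0.073160, refl=0.073160·-0.666667=-0.0488; V=0.456104+0.073160+-0.048773=0.4805
k=8 src: inc=-0.048773, refl=-0.048773·-0.666667=0.0325; V=0.529264+-0.048773+0.032515=0.5130

0 0 source 0.8333
1 2 load 0.2778
2 4 source 0.6481
3 6 load 0.4012
4 8 source 0.5658
5 10 load 0.4561
6 12 source 0.5293
7 14 load 0.4805
8 16 source 0.5130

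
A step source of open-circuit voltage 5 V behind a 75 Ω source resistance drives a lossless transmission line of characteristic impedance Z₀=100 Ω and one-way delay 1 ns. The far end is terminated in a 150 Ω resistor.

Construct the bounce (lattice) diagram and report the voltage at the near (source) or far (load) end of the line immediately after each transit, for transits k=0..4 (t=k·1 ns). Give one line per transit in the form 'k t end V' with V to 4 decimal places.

0 0 source 2.8571
1 1 load 3.4286
2 2 source 3.3469
3 3 load 3.3306
4 4 source 3.3329

Γ_L=0.200000, Γ_S=-0.142857; launch V₁=5·100/175=2.857143
k=0 src: V=2.8571
k=1 load: inc=2.857143, refl=2.857143·0.200000=0.5714; V=0.000000+2.857143+0.571429=3.4286
k=2 src: inc=0.571429, refl=0.571429·-0.142857=-0.0816; V=2.857143+0.571429+-0.081633=3.3469
k=3 load: inc=-0.081633, refl=-0.081633·0.200000=-0.0163; V=3.428571+-0.081633+-0.016327=3.3306
k=4 src: inc=-0.016327, refl=-0.016327·-0.142857=0.0023; V=3.346939+-0.016327+0.002332=3.3329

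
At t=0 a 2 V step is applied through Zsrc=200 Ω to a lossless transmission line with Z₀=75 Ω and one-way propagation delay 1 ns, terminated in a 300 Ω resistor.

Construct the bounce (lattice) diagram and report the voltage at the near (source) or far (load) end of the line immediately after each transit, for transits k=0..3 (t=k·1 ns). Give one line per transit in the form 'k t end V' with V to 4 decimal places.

Γ_L=0.600000, Γ_S=0.454545; launch V₁=2·75/275=0.545455
k=0 src: V=0.5455
k=1 load: inc=0.545455, refl=0.545455·0.600000=0.3273; V=0.000000+0.545455+0.327273=0.8727
k=2 src: inc=0.327273, refl=0.327273·0.454545=0.1488; V=0.545455+0.327273+0.148760=1.0215
k=3 load: inc=0.148760, refl=0.148760·0.600000=0.0893; V=0.872727+0.148760+0.089256=1.1107

0 0 source 0.5455
1 1 load 0.8727
2 2 source 1.0215
3 3 load 1.1107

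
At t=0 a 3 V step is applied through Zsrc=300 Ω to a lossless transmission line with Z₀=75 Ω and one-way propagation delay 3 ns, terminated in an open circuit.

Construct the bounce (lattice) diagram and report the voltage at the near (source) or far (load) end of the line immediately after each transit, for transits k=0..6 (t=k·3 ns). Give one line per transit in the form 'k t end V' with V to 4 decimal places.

0 0 source 0.6000
1 3 load 1.2000
2 6 source 1.5600
3 9 load 1.9200
4 12 source 2.1360
5 15 load 2.3520
6 18 source 2.4816

Γ_L=1.000000, Γ_S=0.600000; launch V₁=3·75/375=0.600000
k=0 src: V=0.6000
k=1 load: inc=0.600000, refl=0.600000·1.000000=0.6000; V=0.000000+0.600000+0.600000=1.2000
k=2 src: inc=0.600000, refl=0.600000·0.600000=0.3600; V=0.600000+0.600000+0.360000=1.5600
k=3 load: inc=0.360000, refl=0.360000·1.000000=0.3600; V=1.200000+0.360000+0.360000=1.9200
k=4 src: inc=0.360000, refl=0.360000·0.600000=0.2160; V=1.560000+0.360000+0.216000=2.1360
k=5 load: inc=0.216000, refl=0.216000·1.000000=0.2160; V=1.920000+0.216000+0.216000=2.3520
k=6 src: inc=0.216000, refl=0.216000·0.600000=0.1296; V=2.136000+0.216000+0.129600=2.4816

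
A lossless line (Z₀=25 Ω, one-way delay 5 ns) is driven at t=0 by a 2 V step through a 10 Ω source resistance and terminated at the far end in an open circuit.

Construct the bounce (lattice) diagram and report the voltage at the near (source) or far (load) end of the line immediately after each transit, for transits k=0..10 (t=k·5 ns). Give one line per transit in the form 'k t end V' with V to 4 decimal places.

0 0 source 1.4286
1 5 load 2.8571
2 10 source 2.2449
3 15 load 1.6327
4 20 source 1.8950
5 25 load 2.1574
6 30 source 2.0450
7 35 load 1.9325
8 40 source 1.9807
9 45 load 2.0289
10 50 source 2.0083

Γ_L=1.000000, Γ_S=-0.428571; launch V₁=2·25/35=1.428571
k=0 src: V=1.4286
k=1 load: inc=1.428571, refl=1.428571·1.000000=1.4286; V=0.000000+1.428571+1.428571=2.8571
k=2 src: inc=1.428571, refl=1.428571·-0.428571=-0.6122; V=1.428571+1.428571+-0.612245=2.2449
k=3 load: inc=-0.612245, refl=-0.612245·1.000000=-0.6122; V=2.857143+-0.612245+-0.612245=1.6327
k=4 src: inc=-0.612245, refl=-0.612245·-0.428571=0.2624; V=2.244898+-0.612245+0.262391=1.8950
k=5 load: inc=0.262391, refl=0.262391·1.000000=0.2624; V=1.632653+0.262391+0.262391=2.1574
k=6 src: inc=0.262391, refl=0.262391·-0.428571=-0.1125; V=1.895044+0.262391+-0.112453=2.0450
k=7 load: inc=-0.112453, refl=-0.112453·1.000000=-0.1125; V=2.157434+-0.112453+-0.112453=1.9325
k=8 src: inc=-0.112453, refl=-0.112453·-0.428571=0.0482; V=2.044981+-0.112453+0.048194=1.9807
k=9 load: inc=0.048194, refl=0.048194·1.000000=0.0482; V=1.932528+0.048194+0.048194=2.0289
k=10 src: inc=0.048194, refl=0.048194·-0.428571=-0.0207; V=1.980722+0.048194+-0.020655=2.0083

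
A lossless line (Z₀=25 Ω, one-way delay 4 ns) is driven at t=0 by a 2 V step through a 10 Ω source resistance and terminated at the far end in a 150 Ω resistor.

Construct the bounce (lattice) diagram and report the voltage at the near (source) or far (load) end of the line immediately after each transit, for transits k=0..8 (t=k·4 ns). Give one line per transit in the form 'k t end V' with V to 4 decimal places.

Γ_L=0.714286, Γ_S=-0.428571; launch V₁=2·25/35=1.428571
k=0 src: V=1.4286
k=1 load: inc=1.428571, refl=1.428571·0.714286=1.0204; V=0.000000+1.428571+1.020408=2.4490
k=2 src: inc=1.020408, refl=1.020408·-0.428571=-0.4373; V=1.428571+1.020408+-0.437318=2.0117
k=3 load: inc=-0.437318, refl=-0.437318·0.714286=-0.3124; V=2.448980+-0.437318+-0.312370=1.6993
k=4 src: inc=-0.312370, refl=-0.312370·-0.428571=0.1339; V=2.011662+-0.312370+0.133873=1.8332
k=5 load: inc=0.133873, refl=0.133873·0.714286=0.0956; V=1.699292+0.133873+0.095623=1.9288
k=6 src: inc=0.095623, refl=0.095623·-0.428571=-0.0410; V=1.833165+0.095623+-0.040981=1.8878
k=7 load: inc=-0.040981, refl=-0.040981·0.714286=-0.0293; V=1.928788+-0.040981+-0.029272=1.8585
k=8 src: inc=-0.029272, refl=-0.029272·-0.428571=0.0125; V=1.887807+-0.029272+0.012545=1.8711

0 0 source 1.4286
1 4 load 2.4490
2 8 source 2.0117
3 12 load 1.6993
4 16 source 1.8332
5 20 load 1.9288
6 24 source 1.8878
7 28 load 1.8585
8 32 source 1.8711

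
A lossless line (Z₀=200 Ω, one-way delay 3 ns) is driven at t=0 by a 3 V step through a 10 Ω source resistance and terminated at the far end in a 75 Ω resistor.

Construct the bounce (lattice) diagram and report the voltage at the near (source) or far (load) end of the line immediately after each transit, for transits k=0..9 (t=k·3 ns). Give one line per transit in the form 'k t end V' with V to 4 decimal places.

0 0 source 2.8571
1 3 load 1.5584
2 6 source 2.7335
3 9 load 2.1994
4 12 source 2.6826
5 15 load 2.4629
6 18 source 2.6617
7 21 load 2.5713
8 24 source 2.6531
9 27 load 2.6159

Γ_L=-0.454545, Γ_S=-0.904762; launch V₁=3·200/210=2.857143
k=0 src: V=2.8571
k=1 load: inc=2.857143, refl=2.857143·-0.454545=-1.2987; V=0.000000+2.857143+-1.298701=1.5584
k=2 src: inc=-1.298701, refl=-1.298701·-0.904762=1.1750; V=2.857143+-1.298701+1.175015=2.7335
k=3 load: inc=1.175015, refl=1.175015·-0.454545=-0.5341; V=1.558442+1.175015+-0.534098=2.1994
k=4 src: inc=-0.534098, refl=-0.534098·-0.904762=0.4832; V=2.733457+-0.534098+0.483231=2.6826
k=5 load: inc=0.483231, refl=0.483231·-0.454545=-0.2197; V=2.199359+0.483231+-0.219651=2.4629
k=6 src: inc=-0.219651, refl=-0.219651·-0.904762=0.1987; V=2.682591+-0.219651+0.198732=2.6617
k=7 load: inc=0.198732, refl=0.198732·-0.454545=-0.0903; V=2.462940+0.198732+-0.090333=2.5713
k=8 src: inc=-0.090333, refl=-0.090333·-0.904762=0.0817; V=2.661671+-0.090333+0.081729=2.6531
k=9 load: inc=0.081729, refl=0.081729·-0.454545=-0.0371; V=2.571339+0.081729+-0.037150=2.6159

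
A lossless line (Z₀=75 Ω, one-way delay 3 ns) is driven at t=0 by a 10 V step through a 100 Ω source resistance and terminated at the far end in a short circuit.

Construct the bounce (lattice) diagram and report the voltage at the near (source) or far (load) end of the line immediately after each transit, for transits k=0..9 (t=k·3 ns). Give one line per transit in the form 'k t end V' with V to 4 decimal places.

Γ_L=-1.000000, Γ_S=0.142857; launch V₁=10·75/175=4.285714
k=0 src: V=4.2857
k=1 load: inc=4.285714, refl=4.285714·-1.000000=-4.2857; V=0.000000+4.285714+-4.285714=0.0000
k=2 src: inc=-4.285714, refl=-4.285714·0.142857=-0.6122; V=4.285714+-4.285714+-0.612245=-0.6122
k=3 load: inc=-0.612245, refl=-0.612245·-1.000000=0.6122; V=0.000000+-0.612245+0.612245=0.0000
k=4 src: inc=0.612245, refl=0.612245·0.142857=0.0875; V=-0.612245+0.612245+0.087464=0.0875
k=5 load: inc=0.087464, refl=0.087464·-1.000000=-0.0875; V=0.000000+0.087464+-0.087464=0.0000
k=6 src: inc=-0.087464, refl=-0.087464·0.142857=-0.0125; V=0.087464+-0.087464+-0.012495=-0.0125
k=7 load: inc=-0.012495, refl=-0.012495·-1.000000=0.0125; V=0.000000+-0.012495+0.012495=0.0000
k=8 src: inc=0.012495, refl=0.012495·0.142857=0.0018; V=-0.012495+0.012495+0.001785=0.0018
k=9 load: inc=0.001785, refl=0.001785·-1.000000=-0.0018; V=0.000000+0.001785+-0.001785=0.0000

0 0 source 4.2857
1 3 load 0.0000
2 6 source -0.6122
3 9 load 0.0000
4 12 source 0.0875
5 15 load 0.0000
6 18 source -0.0125
7 21 load 0.0000
8 24 source 0.0018
9 27 load 0.0000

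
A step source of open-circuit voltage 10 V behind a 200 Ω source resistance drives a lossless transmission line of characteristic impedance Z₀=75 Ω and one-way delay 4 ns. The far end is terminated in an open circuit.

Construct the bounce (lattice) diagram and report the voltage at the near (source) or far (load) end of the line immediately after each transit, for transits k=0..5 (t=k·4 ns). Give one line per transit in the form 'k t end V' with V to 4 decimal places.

0 0 source 2.7273
1 4 load 5.4545
2 8 source 6.6942
3 12 load 7.9339
4 16 source 8.4974
5 20 load 9.0609

Γ_L=1.000000, Γ_S=0.454545; launch V₁=10·75/275=2.727273
k=0 src: V=2.7273
k=1 load: inc=2.727273, refl=2.727273·1.000000=2.7273; V=0.000000+2.727273+2.727273=5.4545
k=2 src: inc=2.727273, refl=2.727273·0.454545=1.2397; V=2.727273+2.727273+1.239669=6.6942
k=3 load: inc=1.239669, refl=1.239669·1.000000=1.2397; V=5.454545+1.239669+1.239669=7.9339
k=4 src: inc=1.239669, refl=1.239669·0.454545=0.5635; V=6.694215+1.239669+0.563486=8.4974
k=5 load: inc=0.563486, refl=0.563486·1.000000=0.5635; V=7.933884+0.563486+0.563486=9.0609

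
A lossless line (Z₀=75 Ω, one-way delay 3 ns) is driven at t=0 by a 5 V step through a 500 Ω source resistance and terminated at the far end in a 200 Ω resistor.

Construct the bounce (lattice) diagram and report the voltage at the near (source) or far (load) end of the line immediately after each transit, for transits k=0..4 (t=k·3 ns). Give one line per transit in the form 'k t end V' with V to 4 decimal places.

Γ_L=0.454545, Γ_S=0.739130; launch V₁=5·75/575=0.652174
k=0 src: V=0.6522
k=1 load: inc=0.652174, refl=0.652174·0.454545=0.2964; V=0.000000+0.652174+0.296443=0.9486
k=2 src: inc=0.296443, refl=0.296443·0.739130=0.2191; V=0.652174+0.296443+0.219110=1.1677
k=3 load: inc=0.219110, refl=0.219110·0.454545=0.0996; V=0.948617+0.219110+0.099595=1.2673
k=4 src: inc=0.099595, refl=0.099595·0.739130=0.0736; V=1.167726+0.099595+0.073614=1.3409

0 0 source 0.6522
1 3 load 0.9486
2 6 source 1.1677
3 9 load 1.2673
4 12 source 1.3409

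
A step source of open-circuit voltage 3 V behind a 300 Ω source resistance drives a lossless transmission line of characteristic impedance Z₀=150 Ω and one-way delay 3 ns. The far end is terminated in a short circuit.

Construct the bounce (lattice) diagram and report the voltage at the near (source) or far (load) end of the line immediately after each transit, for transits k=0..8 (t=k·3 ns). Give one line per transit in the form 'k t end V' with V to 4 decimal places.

0 0 source 1.0000
1 3 load 0.0000
2 6 source -0.3333
3 9 load 0.0000
4 12 source 0.1111
5 15 load 0.0000
6 18 source -0.0370
7 21 load 0.0000
8 24 source 0.0123

Γ_L=-1.000000, Γ_S=0.333333; launch V₁=3·150/450=1.000000
k=0 src: V=1.0000
k=1 load: inc=1.000000, refl=1.000000·-1.000000=-1.0000; V=0.000000+1.000000+-1.000000=0.0000
k=2 src: inc=-1.000000, refl=-1.000000·0.333333=-0.3333; V=1.000000+-1.000000+-0.333333=-0.3333
k=3 load: inc=-0.333333, refl=-0.333333·-1.000000=0.3333; V=0.000000+-0.333333+0.333333=0.0000
k=4 src: inc=0.333333, refl=0.333333·0.333333=0.1111; V=-0.333333+0.333333+0.111111=0.1111
k=5 load: inc=0.111111, refl=0.111111·-1.000000=-0.1111; V=0.000000+0.111111+-0.111111=0.0000
k=6 src: inc=-0.111111, refl=-0.111111·0.333333=-0.0370; V=0.111111+-0.111111+-0.037037=-0.0370
k=7 load: inc=-0.037037, refl=-0.037037·-1.000000=0.0370; V=0.000000+-0.037037+0.037037=0.0000
k=8 src: inc=0.037037, refl=0.037037·0.333333=0.0123; V=-0.037037+0.037037+0.012346=0.0123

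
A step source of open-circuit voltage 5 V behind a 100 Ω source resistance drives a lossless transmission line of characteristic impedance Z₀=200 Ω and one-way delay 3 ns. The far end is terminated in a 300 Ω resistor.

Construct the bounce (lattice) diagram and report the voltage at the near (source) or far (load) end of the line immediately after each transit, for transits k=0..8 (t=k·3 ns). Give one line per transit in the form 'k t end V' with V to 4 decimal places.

0 0 source 3.3333
1 3 load 4.0000
2 6 source 3.7778
3 9 load 3.7333
4 12 source 3.7481
5 15 load 3.7511
6 18 source 3.7501
7 21 load 3.7499
8 24 source 3.7500

Γ_L=0.200000, Γ_S=-0.333333; launch V₁=5·200/300=3.333333
k=0 src: V=3.3333
k=1 load: inc=3.333333, refl=3.333333·0.200000=0.6667; V=0.000000+3.333333+0.666667=4.0000
k=2 src: inc=0.666667, refl=0.666667·-0.333333=-0.2222; V=3.333333+0.666667+-0.222222=3.7778
k=3 load: inc=-0.222222, refl=-0.222222·0.200000=-0.0444; V=4.000000+-0.222222+-0.044444=3.7333
k=4 src: inc=-0.044444, refl=-0.044444·-0.333333=0.0148; V=3.777778+-0.044444+0.014815=3.7481
k=5 load: inc=0.014815, refl=0.014815·0.200000=0.0030; V=3.733333+0.014815+0.002963=3.7511
k=6 src: inc=0.002963, refl=0.002963·-0.333333=-0.0010; V=3.748148+0.002963+-0.000988=3.7501
k=7 load: inc=-0.000988, refl=-0.000988·0.200000=-0.0002; V=3.751111+-0.000988+-0.000198=3.7499
k=8 src: inc=-0.000198, refl=-0.000198·-0.333333=0.0001; V=3.750123+-0.000198+0.000066=3.7500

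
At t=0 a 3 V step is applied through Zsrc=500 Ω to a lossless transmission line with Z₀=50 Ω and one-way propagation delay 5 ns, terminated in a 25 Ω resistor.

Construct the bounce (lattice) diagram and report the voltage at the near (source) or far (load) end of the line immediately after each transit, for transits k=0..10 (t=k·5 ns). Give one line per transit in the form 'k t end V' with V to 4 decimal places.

Γ_L=-0.333333, Γ_S=0.818182; launch V₁=3·50/550=0.272727
k=0 src: V=0.2727
k=1 load: inc=0.272727, refl=0.272727·-0.333333=-0.0909; V=0.000000+0.272727+-0.090909=0.1818
k=2 src: inc=-0.090909, refl=-0.090909·0.818182=-0.0744; V=0.272727+-0.090909+-0.074380=0.1074
k=3 load: inc=-0.074380, refl=-0.074380·-0.333333=0.0248; V=0.181818+-0.074380+0.024793=0.1322
k=4 src: inc=0.024793, refl=0.024793·0.818182=0.0203; V=0.107438+0.024793+0.020285=0.1525
k=5 load: inc=0.020285, refl=0.020285·-0.333333=-0.0068; V=0.132231+0.020285+-0.006762=0.1458
k=6 src: inc=-0.006762, refl=-0.006762·0.818182=-0.0055; V=0.152517+-0.006762+-0.005532=0.1402
k=7 load: inc=-0.005532, refl=-0.005532·-0.333333=0.0018; V=0.145755+-0.005532+0.001844=0.1421
k=8 src: inc=0.001844, refl=0.001844·0.818182=0.0015; V=0.140223+0.001844+0.001509=0.1436
k=9 load: inc=0.001509, refl=0.001509·-0.333333=-0.0005; V=0.142067+0.001509+-0.000503=0.1431
k=10 src: inc=-0.000503, refl=-0.000503·0.818182=-0.0004; V=0.143576+-0.000503+-0.000412=0.1427

0 0 source 0.2727
1 5 load 0.1818
2 10 source 0.1074
3 15 load 0.1322
4 20 source 0.1525
5 25 load 0.1458
6 30 source 0.1402
7 35 load 0.1421
8 40 source 0.1436
9 45 load 0.1431
10 50 source 0.1427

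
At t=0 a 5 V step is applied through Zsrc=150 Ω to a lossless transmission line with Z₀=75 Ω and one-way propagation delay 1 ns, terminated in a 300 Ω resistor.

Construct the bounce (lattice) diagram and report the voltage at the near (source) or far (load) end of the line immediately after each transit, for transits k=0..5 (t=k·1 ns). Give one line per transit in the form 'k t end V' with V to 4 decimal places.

Γ_L=0.600000, Γ_S=0.333333; launch V₁=5·75/225=1.666667
k=0 src: V=1.6667
k=1 load: inc=1.666667, refl=1.666667·0.600000=1.0000; V=0.000000+1.666667+1.000000=2.6667
k=2 src: inc=1.000000, refl=1.000000·0.333333=0.3333; V=1.666667+1.000000+0.333333=3.0000
k=3 load: inc=0.333333, refl=0.333333·0.600000=0.2000; V=2.666667+0.333333+0.200000=3.2000
k=4 src: inc=0.200000, refl=0.200000·0.333333=0.0667; V=3.000000+0.200000+0.066667=3.2667
k=5 load: inc=0.066667, refl=0.066667·0.600000=0.0400; V=3.200000+0.066667+0.040000=3.3067

0 0 source 1.6667
1 1 load 2.6667
2 2 source 3.0000
3 3 load 3.2000
4 4 source 3.2667
5 5 load 3.3067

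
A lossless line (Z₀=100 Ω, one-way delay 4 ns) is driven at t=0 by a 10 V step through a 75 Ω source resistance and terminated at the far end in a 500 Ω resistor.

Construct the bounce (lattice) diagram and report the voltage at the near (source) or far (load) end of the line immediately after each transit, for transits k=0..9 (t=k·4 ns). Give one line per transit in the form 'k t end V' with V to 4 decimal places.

Γ_L=0.666667, Γ_S=-0.142857; launch V₁=10·100/175=5.714286
k=0 src: V=5.7143
k=1 load: inc=5.714286, refl=5.714286·0.666667=3.8095; V=0.000000+5.714286+3.809524=9.5238
k=2 src: inc=3.809524, refl=3.809524·-0.142857=-0.5442; V=5.714286+3.809524+-0.544218=8.9796
k=3 load: inc=-0.544218, refl=-0.544218·0.666667=-0.3628; V=9.523810+-0.544218+-0.362812=8.6168
k=4 src: inc=-0.362812, refl=-0.362812·-0.142857=0.0518; V=8.979592+-0.362812+0.051830=8.6686
k=5 load: inc=0.051830, refl=0.051830·0.666667=0.0346; V=8.616780+0.051830+0.034554=8.7032
k=6 src: inc=0.034554, refl=0.034554·-0.142857=-0.0049; V=8.668610+0.034554+-0.004936=8.6982
k=7 load: inc=-0.004936, refl=-0.004936·0.666667=-0.0033; V=8.703164+-0.004936+-0.003291=8.6949
k=8 src: inc=-0.003291, refl=-0.003291·-0.142857=0.0005; V=8.698228+-0.003291+0.000470=8.6954
k=9 load: inc=0.000470, refl=0.000470·0.666667=0.0003; V=8.694937+0.000470+0.000313=8.6957

0 0 source 5.7143
1 4 load 9.5238
2 8 source 8.9796
3 12 load 8.6168
4 16 source 8.6686
5 20 load 8.7032
6 24 source 8.6982
7 28 load 8.6949
8 32 source 8.6954
9 36 load 8.6957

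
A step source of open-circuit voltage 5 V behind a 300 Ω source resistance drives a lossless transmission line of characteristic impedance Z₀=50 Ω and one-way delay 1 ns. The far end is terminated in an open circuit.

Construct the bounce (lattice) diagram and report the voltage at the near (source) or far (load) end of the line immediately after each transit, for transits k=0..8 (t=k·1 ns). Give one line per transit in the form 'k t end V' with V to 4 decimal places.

Γ_L=1.000000, Γ_S=0.714286; launch V₁=5·50/350=0.714286
k=0 src: V=0.7143
k=1 load: inc=0.714286, refl=0.714286·1.000000=0.7143; V=0.000000+0.714286+0.714286=1.4286
k=2 src: inc=0.714286, refl=0.714286·0.714286=0.5102; V=0.714286+0.714286+0.510204=1.9388
k=3 load: inc=0.510204, refl=0.510204·1.000000=0.5102; V=1.428571+0.510204+0.510204=2.4490
k=4 src: inc=0.510204, refl=0.510204·0.714286=0.3644; V=1.938776+0.510204+0.364431=2.8134
k=5 load: inc=0.364431, refl=0.364431·1.000000=0.3644; V=2.448980+0.364431+0.364431=3.1778
k=6 src: inc=0.364431, refl=0.364431·0.714286=0.2603; V=2.813411+0.364431+0.260308=3.4382
k=7 load: inc=0.260308, refl=0.260308·1.000000=0.2603; V=3.177843+0.260308+0.260308=3.6985
k=8 src: inc=0.260308, refl=0.260308·0.714286=0.1859; V=3.438151+0.260308+0.185934=3.8844

0 0 source 0.7143
1 1 load 1.4286
2 2 source 1.9388
3 3 load 2.4490
4 4 source 2.8134
5 5 load 3.1778
6 6 source 3.4382
7 7 load 3.6985
8 8 source 3.8844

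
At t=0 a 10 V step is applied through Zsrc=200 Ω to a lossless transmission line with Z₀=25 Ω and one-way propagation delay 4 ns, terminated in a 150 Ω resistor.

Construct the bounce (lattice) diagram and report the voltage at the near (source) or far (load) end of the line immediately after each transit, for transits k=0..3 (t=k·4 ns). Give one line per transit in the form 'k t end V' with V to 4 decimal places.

0 0 source 1.1111
1 4 load 1.9048
2 8 source 2.5220
3 12 load 2.9630

Γ_L=0.714286, Γ_S=0.777778; launch V₁=10·25/225=1.111111
k=0 src: V=1.1111
k=1 load: inc=1.111111, refl=1.111111·0.714286=0.7937; V=0.000000+1.111111+0.793651=1.9048
k=2 src: inc=0.793651, refl=0.793651·0.777778=0.6173; V=1.111111+0.793651+0.617284=2.5220
k=3 load: inc=0.617284, refl=0.617284·0.714286=0.4409; V=1.904762+0.617284+0.440917=2.9630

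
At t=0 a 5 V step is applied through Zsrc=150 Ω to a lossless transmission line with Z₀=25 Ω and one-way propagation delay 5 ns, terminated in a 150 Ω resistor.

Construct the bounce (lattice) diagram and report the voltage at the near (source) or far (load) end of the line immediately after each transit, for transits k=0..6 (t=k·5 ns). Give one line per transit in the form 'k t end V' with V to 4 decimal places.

0 0 source 0.7143
1 5 load 1.2245
2 10 source 1.5889
3 15 load 1.8492
4 20 source 2.0352
5 25 load 2.1680
6 30 source 2.2628

Γ_L=0.714286, Γ_S=0.714286; launch V₁=5·25/175=0.714286
k=0 src: V=0.7143
k=1 load: inc=0.714286, refl=0.714286·0.714286=0.5102; V=0.000000+0.714286+0.510204=1.2245
k=2 src: inc=0.510204, refl=0.510204·0.714286=0.3644; V=0.714286+0.510204+0.364431=1.5889
k=3 load: inc=0.364431, refl=0.364431·0.714286=0.2603; V=1.224490+0.364431+0.260308=1.8492
k=4 src: inc=0.260308, refl=0.260308·0.714286=0.1859; V=1.588921+0.260308+0.185934=2.0352
k=5 load: inc=0.185934, refl=0.185934·0.714286=0.1328; V=1.849229+0.185934+0.132810=2.1680
k=6 src: inc=0.132810, refl=0.132810·0.714286=0.0949; V=2.035164+0.132810+0.094865=2.2628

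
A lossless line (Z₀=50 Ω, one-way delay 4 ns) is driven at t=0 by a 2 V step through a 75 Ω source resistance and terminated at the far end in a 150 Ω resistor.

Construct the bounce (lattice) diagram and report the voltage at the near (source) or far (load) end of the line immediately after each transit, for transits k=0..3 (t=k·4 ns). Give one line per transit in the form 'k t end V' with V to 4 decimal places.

Γ_L=0.500000, Γ_S=0.200000; launch V₁=2·50/125=0.800000
k=0 src: V=0.8000
k=1 load: inc=0.800000, refl=0.800000·0.500000=0.4000; V=0.000000+0.800000+0.400000=1.2000
k=2 src: inc=0.400000, refl=0.400000·0.200000=0.0800; V=0.800000+0.400000+0.080000=1.2800
k=3 load: inc=0.080000, refl=0.080000·0.500000=0.0400; V=1.200000+0.080000+0.040000=1.3200

0 0 source 0.8000
1 4 load 1.2000
2 8 source 1.2800
3 12 load 1.3200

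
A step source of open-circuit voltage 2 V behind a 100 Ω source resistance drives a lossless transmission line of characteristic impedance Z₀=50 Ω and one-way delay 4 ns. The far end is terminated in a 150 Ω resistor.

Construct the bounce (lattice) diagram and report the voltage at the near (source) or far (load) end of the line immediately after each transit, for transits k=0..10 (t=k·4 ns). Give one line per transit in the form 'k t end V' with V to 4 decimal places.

0 0 source 0.6667
1 4 load 1.0000
2 8 source 1.1111
3 12 load 1.1667
4 16 source 1.1852
5 20 load 1.1944
6 24 source 1.1975
7 28 load 1.1991
8 32 source 1.1996
9 36 load 1.1998
10 40 source 1.1999

Γ_L=0.500000, Γ_S=0.333333; launch V₁=2·50/150=0.666667
k=0 src: V=0.6667
k=1 load: inc=0.666667, refl=0.666667·0.500000=0.3333; V=0.000000+0.666667+0.333333=1.0000
k=2 src: inc=0.333333, refl=0.333333·0.333333=0.1111; V=0.666667+0.333333+0.111111=1.1111
k=3 load: inc=0.111111, refl=0.111111·0.500000=0.0556; V=1.000000+0.111111+0.055556=1.1667
k=4 src: inc=0.055556, refl=0.055556·0.333333=0.0185; V=1.111111+0.055556+0.018519=1.1852
k=5 load: inc=0.018519, refl=0.018519·0.500000=0.0093; V=1.166667+0.018519+0.009259=1.1944
k=6 src: inc=0.009259, refl=0.009259·0.333333=0.0031; V=1.185185+0.009259+0.003086=1.1975
k=7 load: inc=0.003086, refl=0.003086·0.500000=0.0015; V=1.194444+0.003086+0.001543=1.1991
k=8 src: inc=0.001543, refl=0.001543·0.333333=0.0005; V=1.197531+0.001543+0.000514=1.1996
k=9 load: inc=0.000514, refl=0.000514·0.500000=0.0003; V=1.199074+0.000514+0.000257=1.1998
k=10 src: inc=0.000257, refl=0.000257·0.333333=0.0001; V=1.199588+0.000257+0.000086=1.1999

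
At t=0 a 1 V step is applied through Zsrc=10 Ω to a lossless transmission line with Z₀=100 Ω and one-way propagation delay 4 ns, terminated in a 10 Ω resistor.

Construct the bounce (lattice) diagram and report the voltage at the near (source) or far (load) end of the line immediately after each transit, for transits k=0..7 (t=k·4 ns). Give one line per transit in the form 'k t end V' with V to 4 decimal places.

0 0 source 0.9091
1 4 load 0.1653
2 8 source 0.7739
3 12 load 0.2759
4 16 source 0.6833
5 20 load 0.3500
6 24 source 0.6227
7 28 load 0.3996

Γ_L=-0.818182, Γ_S=-0.818182; launch V₁=1·100/110=0.909091
k=0 src: V=0.9091
k=1 load: inc=0.909091, refl=0.909091·-0.818182=-0.7438; V=0.000000+0.909091+-0.743802=0.1653
k=2 src: inc=-0.743802, refl=-0.743802·-0.818182=0.6086; V=0.909091+-0.743802+0.608565=0.7739
k=3 load: inc=0.608565, refl=0.608565·-0.818182=-0.4979; V=0.165289+0.608565+-0.497917=0.2759
k=4 src: inc=-0.497917, refl=-0.497917·-0.818182=0.4074; V=0.773854+-0.497917+0.407386=0.6833
k=5 load: inc=0.407386, refl=0.407386·-0.818182=-0.3333; V=0.275937+0.407386+-0.333316=0.3500
k=6 src: inc=-0.333316, refl=-0.333316·-0.818182=0.2727; V=0.683324+-0.333316+0.272713=0.6227
k=7 load: inc=0.272713, refl=0.272713·-0.818182=-0.2231; V=0.350008+0.272713+-0.223129=0.3996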